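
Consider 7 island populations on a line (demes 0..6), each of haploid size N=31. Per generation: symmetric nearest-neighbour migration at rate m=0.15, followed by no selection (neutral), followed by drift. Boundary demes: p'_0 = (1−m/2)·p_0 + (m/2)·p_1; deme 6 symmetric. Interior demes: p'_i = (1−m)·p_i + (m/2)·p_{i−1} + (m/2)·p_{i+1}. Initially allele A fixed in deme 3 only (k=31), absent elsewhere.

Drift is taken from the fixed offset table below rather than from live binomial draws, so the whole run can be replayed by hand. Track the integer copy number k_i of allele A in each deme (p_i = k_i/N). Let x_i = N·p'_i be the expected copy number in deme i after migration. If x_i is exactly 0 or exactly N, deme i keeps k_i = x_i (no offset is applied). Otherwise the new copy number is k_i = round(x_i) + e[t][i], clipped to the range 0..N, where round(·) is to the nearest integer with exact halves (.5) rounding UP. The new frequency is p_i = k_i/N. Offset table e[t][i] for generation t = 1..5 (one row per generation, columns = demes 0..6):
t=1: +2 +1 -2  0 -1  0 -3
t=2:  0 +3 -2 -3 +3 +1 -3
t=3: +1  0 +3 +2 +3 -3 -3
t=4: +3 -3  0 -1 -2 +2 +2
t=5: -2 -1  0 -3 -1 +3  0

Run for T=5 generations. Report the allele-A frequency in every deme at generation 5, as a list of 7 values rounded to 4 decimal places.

t=0: k=[0 0 0 31 0 0 0]
t=1: x=[0.0000 0.0000 2.3250 26.3500 2.3250 0.0000 0.0000] k=[0 0 0 26 1 0 0]
t=2: x=[0.0000 0.0000 1.9500 22.1750 2.8000 0.0750 0.0000] k=[0 0 0 19 6 1 0]
t=3: x=[0.0000 0.0000 1.4250 16.6000 6.6000 1.3000 0.0750] k=[0 0 4 19 10 0 0]
t=4: x=[0.0000 0.3000 4.8250 17.2000 9.9250 0.7500 0.0000] k=[0 0 5 16 8 3 0]
t=5: x=[0.0000 0.3750 5.4500 14.5750 8.2250 3.1500 0.2250] k=[0 0 5 12 7 6 0]

[0.0000, 0.0000, 0.1613, 0.3871, 0.2258, 0.1935, 0.0000]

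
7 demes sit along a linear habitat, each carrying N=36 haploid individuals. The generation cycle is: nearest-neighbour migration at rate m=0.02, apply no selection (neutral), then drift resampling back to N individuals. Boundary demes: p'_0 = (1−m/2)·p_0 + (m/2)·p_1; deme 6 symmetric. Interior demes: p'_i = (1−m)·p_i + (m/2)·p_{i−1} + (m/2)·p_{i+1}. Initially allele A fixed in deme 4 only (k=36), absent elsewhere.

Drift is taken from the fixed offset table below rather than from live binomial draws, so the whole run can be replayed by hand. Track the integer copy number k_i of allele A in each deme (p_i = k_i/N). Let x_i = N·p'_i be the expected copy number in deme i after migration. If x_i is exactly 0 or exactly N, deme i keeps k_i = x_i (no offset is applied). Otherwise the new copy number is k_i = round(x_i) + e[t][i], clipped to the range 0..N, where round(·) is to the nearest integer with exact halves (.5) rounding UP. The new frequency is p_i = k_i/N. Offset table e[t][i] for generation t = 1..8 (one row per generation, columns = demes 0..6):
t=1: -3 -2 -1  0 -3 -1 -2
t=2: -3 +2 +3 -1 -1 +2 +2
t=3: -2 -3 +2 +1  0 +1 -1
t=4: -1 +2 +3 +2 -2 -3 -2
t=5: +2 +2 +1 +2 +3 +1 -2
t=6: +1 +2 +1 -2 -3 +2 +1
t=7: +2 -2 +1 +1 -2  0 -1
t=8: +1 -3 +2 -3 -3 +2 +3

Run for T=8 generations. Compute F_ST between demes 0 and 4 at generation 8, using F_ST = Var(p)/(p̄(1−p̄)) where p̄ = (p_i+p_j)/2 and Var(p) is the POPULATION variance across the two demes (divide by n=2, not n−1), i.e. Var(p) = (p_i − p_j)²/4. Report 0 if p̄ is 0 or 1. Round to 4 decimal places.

t=0: k=[0 0 0 0 36 0 0]
t=1: x=[0.0000 0.0000 0.0000 0.3600 35.2800 0.3600 0.0000] k=[0 0 0 0 32 0 0]
t=2: x=[0.0000 0.0000 0.0000 0.3200 31.3600 0.3200 0.0000] k=[0 0 0 0 30 2 0]
t=3: x=[0.0000 0.0000 0.0000 0.3000 29.4200 2.2600 0.0200] k=[0 0 0 1 29 3 0]
t=4: x=[0.0000 0.0000 0.0100 1.2700 28.4600 3.2300 0.0300] k=[0 0 3 3 26 0 0]
t=5: x=[0.0000 0.0300 2.9700 3.2300 25.5100 0.2600 0.0000] k=[0 2 4 5 29 1 0]
t=6: x=[0.0200 2.0000 3.9900 5.2300 28.4800 1.2700 0.0100] k=[1 4 5 3 25 3 1]
t=7: x=[1.0300 3.9800 4.9700 3.2400 24.5600 3.2000 1.0200] k=[3 2 6 4 23 3 0]
t=8: x=[2.9900 2.0500 5.9400 4.2100 22.6100 3.1700 0.0300] k=[4 0 8 1 20 5 3]

0.2222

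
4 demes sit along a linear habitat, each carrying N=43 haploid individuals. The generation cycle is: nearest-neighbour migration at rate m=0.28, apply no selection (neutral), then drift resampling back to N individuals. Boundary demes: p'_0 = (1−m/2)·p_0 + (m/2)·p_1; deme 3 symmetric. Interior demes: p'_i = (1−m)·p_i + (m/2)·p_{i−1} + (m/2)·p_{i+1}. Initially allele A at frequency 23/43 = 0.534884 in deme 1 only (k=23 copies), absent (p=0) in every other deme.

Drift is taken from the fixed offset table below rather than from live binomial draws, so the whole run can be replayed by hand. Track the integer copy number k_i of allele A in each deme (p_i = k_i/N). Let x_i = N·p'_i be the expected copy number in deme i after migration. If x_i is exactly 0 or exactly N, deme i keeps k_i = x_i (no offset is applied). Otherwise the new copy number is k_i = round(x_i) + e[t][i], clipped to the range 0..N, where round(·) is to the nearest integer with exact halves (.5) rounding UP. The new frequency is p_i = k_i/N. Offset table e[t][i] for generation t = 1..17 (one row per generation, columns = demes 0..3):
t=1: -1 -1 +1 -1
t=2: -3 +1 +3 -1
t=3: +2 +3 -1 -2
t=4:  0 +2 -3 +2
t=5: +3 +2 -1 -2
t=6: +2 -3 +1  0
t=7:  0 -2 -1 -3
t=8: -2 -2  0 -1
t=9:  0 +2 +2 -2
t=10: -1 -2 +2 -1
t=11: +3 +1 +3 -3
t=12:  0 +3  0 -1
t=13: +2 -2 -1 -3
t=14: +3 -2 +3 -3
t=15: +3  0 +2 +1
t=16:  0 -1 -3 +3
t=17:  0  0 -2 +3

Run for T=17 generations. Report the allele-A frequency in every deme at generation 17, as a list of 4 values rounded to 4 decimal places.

t=0: k=[0 23 0 0]
t=1: x=[3.2200 16.5600 3.2200 0.0000] k=[2 16 4 0]
t=2: x=[3.9600 12.3600 5.1200 0.5600] k=[1 13 8 0]
t=3: x=[2.6800 10.6200 7.5800 1.1200] k=[5 14 7 0]
t=4: x=[6.2600 11.7600 7.0000 0.9800] k=[6 14 4 3]
t=5: x=[7.1200 11.4800 5.2600 3.1400] k=[10 13 4 1]
t=6: x=[10.4200 11.3200 4.8400 1.4200] k=[12 8 6 1]
t=7: x=[11.4400 8.2800 5.5800 1.7000] k=[11 6 5 0]
t=8: x=[10.3000 6.5600 4.4400 0.7000] k=[8 5 4 0]
t=9: x=[7.5800 5.2800 3.5800 0.5600] k=[8 7 6 0]
t=10: x=[7.8600 7.0000 5.3000 0.8400] k=[7 5 7 0]
t=11: x=[6.7200 5.5600 5.7400 0.9800] k=[10 7 9 0]
t=12: x=[9.5800 7.7000 7.4600 1.2600] k=[10 11 7 0]
t=13: x=[10.1400 10.3000 6.5800 0.9800] k=[12 8 6 0]
t=14: x=[11.4400 8.2800 5.4400 0.8400] k=[14 6 8 0]
t=15: x=[12.8800 7.4000 6.6000 1.1200] k=[16 7 9 2]
t=16: x=[14.7400 8.5400 7.7400 2.9800] k=[15 8 5 6]
t=17: x=[14.0200 8.5600 5.5600 5.8600] k=[14 9 4 9]

[0.3256, 0.2093, 0.0930, 0.2093]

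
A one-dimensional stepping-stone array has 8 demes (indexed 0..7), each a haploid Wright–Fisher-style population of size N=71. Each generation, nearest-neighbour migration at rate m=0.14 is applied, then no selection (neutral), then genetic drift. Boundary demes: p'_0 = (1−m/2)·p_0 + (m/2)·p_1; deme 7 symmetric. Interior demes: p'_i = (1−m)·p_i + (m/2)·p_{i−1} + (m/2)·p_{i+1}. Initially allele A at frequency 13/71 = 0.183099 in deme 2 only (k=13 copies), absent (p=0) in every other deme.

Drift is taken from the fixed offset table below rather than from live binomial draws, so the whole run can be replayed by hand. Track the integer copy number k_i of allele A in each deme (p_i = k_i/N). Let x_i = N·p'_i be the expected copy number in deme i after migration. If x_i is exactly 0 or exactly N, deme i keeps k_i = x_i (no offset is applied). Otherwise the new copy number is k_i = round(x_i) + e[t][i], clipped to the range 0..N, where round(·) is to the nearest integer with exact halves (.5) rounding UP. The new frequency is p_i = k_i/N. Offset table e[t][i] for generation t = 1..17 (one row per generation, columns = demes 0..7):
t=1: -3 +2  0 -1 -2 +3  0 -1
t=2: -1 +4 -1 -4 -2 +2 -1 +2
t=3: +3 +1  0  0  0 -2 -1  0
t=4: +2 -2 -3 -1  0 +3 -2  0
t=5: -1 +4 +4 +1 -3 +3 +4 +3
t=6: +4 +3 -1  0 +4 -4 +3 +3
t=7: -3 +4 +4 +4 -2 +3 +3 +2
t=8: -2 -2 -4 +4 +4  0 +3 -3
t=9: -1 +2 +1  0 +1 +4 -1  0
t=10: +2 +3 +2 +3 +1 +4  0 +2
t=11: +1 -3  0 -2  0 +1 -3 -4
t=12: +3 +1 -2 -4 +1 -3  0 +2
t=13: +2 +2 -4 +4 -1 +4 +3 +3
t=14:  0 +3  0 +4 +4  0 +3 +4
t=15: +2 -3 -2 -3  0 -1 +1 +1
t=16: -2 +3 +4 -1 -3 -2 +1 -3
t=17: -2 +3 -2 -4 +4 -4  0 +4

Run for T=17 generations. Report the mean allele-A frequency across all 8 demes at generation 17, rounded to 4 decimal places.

t=0: k=[0 0 13 0 0 0 0 0]
t=1: x=[0.0000 0.9100 11.1800 0.9100 0.0000 0.0000 0.0000 0.0000] k=[0 3 11 0 0 0 0 0]
t=2: x=[0.2100 3.3500 9.6700 0.7700 0.0000 0.0000 0.0000 0.0000] k=[0 7 9 0 0 0 0 0]
t=3: x=[0.4900 6.6500 8.2300 0.6300 0.0000 0.0000 0.0000 0.0000] k=[3 8 8 1 0 0 0 0]
t=4: x=[3.3500 7.6500 7.5100 1.4200 0.0700 0.0000 0.0000 0.0000] k=[5 6 5 0 0 0 0 0]
t=5: x=[5.0700 5.8600 4.7200 0.3500 0.0000 0.0000 0.0000 0.0000] k=[4 10 9 1 0 0 0 0]
t=6: x=[4.4200 9.5100 8.5100 1.4900 0.0700 0.0000 0.0000 0.0000] k=[8 13 8 1 4 0 0 0]
t=7: x=[8.3500 12.3000 7.8600 1.7000 3.5100 0.2800 0.0000 0.0000] k=[5 16 12 6 2 3 0 0]
t=8: x=[5.7700 14.9500 11.8600 6.1400 2.3500 2.7200 0.2100 0.0000] k=[4 13 8 10 6 3 3 0]
t=9: x=[4.6300 12.0200 8.4900 9.5800 6.0700 3.2100 2.7900 0.2100] k=[4 14 9 10 7 7 2 0]
t=10: x=[4.7000 12.9500 9.4200 9.7200 7.2100 6.6500 2.2100 0.1400] k=[7 16 11 13 8 11 2 2]
t=11: x=[7.6300 15.0200 11.4900 12.5100 8.5600 10.1600 2.6300 2.0000] k=[9 12 11 11 9 11 0 0]
t=12: x=[9.2100 11.7200 11.0700 10.8600 9.2800 10.0900 0.7700 0.0000] k=[12 13 9 7 10 7 1 0]
t=13: x=[12.0700 12.6500 9.1400 7.3500 9.5800 6.7900 1.3500 0.0700] k=[14 15 5 11 9 11 4 3]
t=14: x=[14.0700 14.2300 6.1200 10.4400 9.2800 10.3700 4.4200 3.0700] k=[14 17 6 14 13 10 7 7]
t=15: x=[14.2100 16.0200 7.3300 13.3700 12.8600 10.0000 7.2100 7.0000] k=[16 13 5 10 13 9 8 8]
t=16: x=[15.7900 12.6500 5.9100 9.8600 12.5100 9.2100 8.0700 8.0000] k=[14 16 10 9 10 7 9 5]
t=17: x=[14.1400 15.4400 10.3500 9.1400 9.7200 7.3500 8.5800 5.2800] k=[12 18 8 5 14 3 9 9]

0.1373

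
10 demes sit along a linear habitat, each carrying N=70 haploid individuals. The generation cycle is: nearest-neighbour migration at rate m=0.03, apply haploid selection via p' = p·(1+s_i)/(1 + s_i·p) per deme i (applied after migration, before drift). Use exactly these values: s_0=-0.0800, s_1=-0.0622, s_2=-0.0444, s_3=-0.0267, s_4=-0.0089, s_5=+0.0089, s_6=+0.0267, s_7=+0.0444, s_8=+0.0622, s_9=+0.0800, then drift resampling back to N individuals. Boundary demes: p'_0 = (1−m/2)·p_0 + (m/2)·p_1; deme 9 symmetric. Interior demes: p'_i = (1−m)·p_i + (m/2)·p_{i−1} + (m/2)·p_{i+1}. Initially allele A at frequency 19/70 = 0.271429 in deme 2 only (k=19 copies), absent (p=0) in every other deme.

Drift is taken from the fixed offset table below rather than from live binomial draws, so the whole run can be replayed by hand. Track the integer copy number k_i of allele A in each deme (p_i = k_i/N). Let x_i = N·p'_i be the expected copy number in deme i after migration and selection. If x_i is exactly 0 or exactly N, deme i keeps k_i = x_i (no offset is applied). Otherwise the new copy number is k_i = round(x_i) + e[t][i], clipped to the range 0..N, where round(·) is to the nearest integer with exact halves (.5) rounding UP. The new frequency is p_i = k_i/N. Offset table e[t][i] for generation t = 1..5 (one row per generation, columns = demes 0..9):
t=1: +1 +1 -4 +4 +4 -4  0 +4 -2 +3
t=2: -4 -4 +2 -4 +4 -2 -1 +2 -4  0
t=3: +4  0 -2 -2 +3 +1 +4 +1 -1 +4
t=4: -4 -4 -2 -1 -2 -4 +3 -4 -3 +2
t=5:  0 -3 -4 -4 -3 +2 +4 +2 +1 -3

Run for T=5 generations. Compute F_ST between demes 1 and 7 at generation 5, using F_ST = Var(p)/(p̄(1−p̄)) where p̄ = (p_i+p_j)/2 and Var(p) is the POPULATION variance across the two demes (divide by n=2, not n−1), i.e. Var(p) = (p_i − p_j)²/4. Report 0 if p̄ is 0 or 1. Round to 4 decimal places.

t=0: k=[0 0 19 0 0 0 0 0 0 0]
t=1: x=[0.0000 0.2673 17.8200 0.2774 0.0000 0.0000 0.0000 0.0000 0.0000 0.0000] k=[0 1 14 4 0 0 0 0 0 0]
t=2: x=[0.0138 1.1078 13.1627 3.9870 0.0595 0.0000 0.0000 0.0000 0.0000 0.0000] k=[0 0 15 0 4 0 0 0 0 0]
t=3: x=[0.0000 0.2110 14.0335 0.2774 3.8474 0.0605 0.0000 0.0000 0.0000 0.0000] k=[0 0 12 0 7 1 0 0 0 0]
t=4: x=[0.0000 0.1688 11.2059 0.2774 6.7503 1.0844 0.0154 0.0000 0.0000 0.0000] k=[0 0 9 0 5 0 3 0 0 0]
t=5: x=[0.0000 0.1266 8.3888 0.2044 4.8098 0.1211 2.9844 0.0470 0.0000 0.0000] k=[0 0 4 0 2 2 7 2 0 0]

0.0145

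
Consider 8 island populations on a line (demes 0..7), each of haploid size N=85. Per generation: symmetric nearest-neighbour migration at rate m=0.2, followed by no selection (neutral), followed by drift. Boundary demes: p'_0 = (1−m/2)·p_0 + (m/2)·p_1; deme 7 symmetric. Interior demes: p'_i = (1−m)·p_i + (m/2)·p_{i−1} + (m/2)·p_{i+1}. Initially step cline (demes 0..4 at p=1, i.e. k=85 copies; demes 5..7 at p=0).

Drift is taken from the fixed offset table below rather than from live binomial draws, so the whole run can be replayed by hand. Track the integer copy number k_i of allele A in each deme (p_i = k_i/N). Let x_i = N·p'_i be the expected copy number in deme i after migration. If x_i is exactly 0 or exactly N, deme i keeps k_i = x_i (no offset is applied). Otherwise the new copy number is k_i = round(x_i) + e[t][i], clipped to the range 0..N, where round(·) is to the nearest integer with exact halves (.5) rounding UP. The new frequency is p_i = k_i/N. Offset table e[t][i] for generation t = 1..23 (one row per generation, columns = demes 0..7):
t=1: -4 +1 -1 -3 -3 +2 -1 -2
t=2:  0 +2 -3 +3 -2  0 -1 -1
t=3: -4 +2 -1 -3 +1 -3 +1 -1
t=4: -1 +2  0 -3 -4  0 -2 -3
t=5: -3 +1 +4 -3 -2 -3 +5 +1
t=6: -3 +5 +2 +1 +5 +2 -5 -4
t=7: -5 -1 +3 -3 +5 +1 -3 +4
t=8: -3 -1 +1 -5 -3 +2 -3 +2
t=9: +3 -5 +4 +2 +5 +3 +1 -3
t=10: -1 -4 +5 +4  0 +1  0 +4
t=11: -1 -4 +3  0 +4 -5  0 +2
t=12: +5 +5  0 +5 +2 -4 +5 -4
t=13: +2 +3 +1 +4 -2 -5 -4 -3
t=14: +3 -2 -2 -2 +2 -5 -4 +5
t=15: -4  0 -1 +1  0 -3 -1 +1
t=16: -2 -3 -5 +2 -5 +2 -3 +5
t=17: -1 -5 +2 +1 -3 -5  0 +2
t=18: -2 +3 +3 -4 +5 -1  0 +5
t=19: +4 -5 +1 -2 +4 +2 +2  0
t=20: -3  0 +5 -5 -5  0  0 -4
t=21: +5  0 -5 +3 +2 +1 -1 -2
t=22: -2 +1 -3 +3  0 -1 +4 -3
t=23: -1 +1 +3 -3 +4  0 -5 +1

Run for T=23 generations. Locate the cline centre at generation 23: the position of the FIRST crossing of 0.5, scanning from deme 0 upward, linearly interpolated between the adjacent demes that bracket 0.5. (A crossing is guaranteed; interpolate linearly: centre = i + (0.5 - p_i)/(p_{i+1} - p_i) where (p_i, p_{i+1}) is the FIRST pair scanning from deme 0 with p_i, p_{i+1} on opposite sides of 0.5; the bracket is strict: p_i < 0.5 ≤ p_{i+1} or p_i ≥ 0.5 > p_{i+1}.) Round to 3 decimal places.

4.457

t=0: k=[85 85 85 85 85 0 0 0]
t=1: x=[85.0000 85.0000 85.0000 85.0000 76.5000 8.5000 0.0000 0.0000] k=[85 85 85 85 74 11 0 0]
t=2: x=[85.0000 85.0000 85.0000 83.9000 68.8000 16.2000 1.1000 0.0000] k=[85 85 85 85 67 16 0 0]
t=3: x=[85.0000 85.0000 85.0000 83.2000 63.7000 19.5000 1.6000 0.0000] k=[85 85 85 80 65 17 3 0]
t=4: x=[85.0000 85.0000 84.5000 79.0000 61.7000 20.4000 4.1000 0.3000] k=[85 85 85 76 58 20 2 0]
t=5: x=[85.0000 85.0000 84.1000 75.1000 56.0000 22.0000 3.6000 0.2000] k=[85 85 85 72 54 19 9 1]
t=6: x=[85.0000 85.0000 83.7000 71.5000 52.3000 21.5000 9.2000 1.8000] k=[85 85 85 73 57 24 4 0]
t=7: x=[85.0000 85.0000 83.8000 72.6000 55.3000 25.3000 5.6000 0.4000] k=[85 85 85 70 60 26 3 4]
t=8: x=[85.0000 85.0000 83.5000 70.5000 57.6000 27.1000 5.4000 3.9000] k=[85 85 85 66 55 29 2 6]
t=9: x=[85.0000 85.0000 83.1000 66.8000 53.5000 28.9000 5.1000 5.6000] k=[85 85 85 69 59 32 6 3]
t=10: x=[85.0000 85.0000 83.4000 69.6000 57.3000 32.1000 8.3000 3.3000] k=[85 85 85 74 57 33 8 7]
t=11: x=[85.0000 85.0000 83.9000 73.4000 56.3000 32.9000 10.4000 7.1000] k=[85 85 85 73 60 28 10 9]
t=12: x=[85.0000 85.0000 83.8000 72.9000 58.1000 29.4000 11.7000 9.1000] k=[85 85 84 78 60 25 17 5]
t=13: x=[85.0000 84.9000 83.5000 76.8000 58.3000 27.7000 16.6000 6.2000] k=[85 85 85 81 56 23 13 3]
t=14: x=[85.0000 85.0000 84.6000 78.9000 55.2000 25.3000 13.0000 4.0000] k=[85 85 83 77 57 20 9 9]
t=15: x=[85.0000 84.8000 82.6000 75.6000 55.3000 22.6000 10.1000 9.0000] k=[85 85 82 77 55 20 9 10]
t=16: x=[85.0000 84.7000 81.8000 75.3000 53.7000 22.4000 10.2000 9.9000] k=[85 82 77 77 49 24 7 15]
t=17: x=[84.7000 81.8000 77.5000 74.2000 49.3000 24.8000 9.5000 14.2000] k=[84 77 80 75 46 20 10 16]
t=18: x=[83.3000 78.0000 79.2000 72.6000 46.3000 21.6000 11.6000 15.4000] k=[81 81 82 69 51 21 12 20]
t=19: x=[81.0000 81.1000 80.6000 68.5000 49.8000 23.1000 13.7000 19.2000] k=[85 76 82 67 54 25 16 19]
t=20: x=[84.1000 77.5000 79.9000 67.2000 52.4000 27.0000 17.2000 18.7000] k=[81 78 85 62 47 27 17 15]
t=21: x=[80.7000 79.0000 82.0000 62.8000 46.5000 28.0000 17.8000 15.2000] k=[85 79 77 66 49 29 17 13]
t=22: x=[84.4000 79.4000 76.1000 65.4000 48.7000 29.8000 17.8000 13.4000] k=[82 80 73 68 49 29 22 10]
t=23: x=[81.8000 79.5000 73.2000 66.6000 48.9000 30.3000 21.5000 11.2000] k=[81 81 76 64 53 30 17 12]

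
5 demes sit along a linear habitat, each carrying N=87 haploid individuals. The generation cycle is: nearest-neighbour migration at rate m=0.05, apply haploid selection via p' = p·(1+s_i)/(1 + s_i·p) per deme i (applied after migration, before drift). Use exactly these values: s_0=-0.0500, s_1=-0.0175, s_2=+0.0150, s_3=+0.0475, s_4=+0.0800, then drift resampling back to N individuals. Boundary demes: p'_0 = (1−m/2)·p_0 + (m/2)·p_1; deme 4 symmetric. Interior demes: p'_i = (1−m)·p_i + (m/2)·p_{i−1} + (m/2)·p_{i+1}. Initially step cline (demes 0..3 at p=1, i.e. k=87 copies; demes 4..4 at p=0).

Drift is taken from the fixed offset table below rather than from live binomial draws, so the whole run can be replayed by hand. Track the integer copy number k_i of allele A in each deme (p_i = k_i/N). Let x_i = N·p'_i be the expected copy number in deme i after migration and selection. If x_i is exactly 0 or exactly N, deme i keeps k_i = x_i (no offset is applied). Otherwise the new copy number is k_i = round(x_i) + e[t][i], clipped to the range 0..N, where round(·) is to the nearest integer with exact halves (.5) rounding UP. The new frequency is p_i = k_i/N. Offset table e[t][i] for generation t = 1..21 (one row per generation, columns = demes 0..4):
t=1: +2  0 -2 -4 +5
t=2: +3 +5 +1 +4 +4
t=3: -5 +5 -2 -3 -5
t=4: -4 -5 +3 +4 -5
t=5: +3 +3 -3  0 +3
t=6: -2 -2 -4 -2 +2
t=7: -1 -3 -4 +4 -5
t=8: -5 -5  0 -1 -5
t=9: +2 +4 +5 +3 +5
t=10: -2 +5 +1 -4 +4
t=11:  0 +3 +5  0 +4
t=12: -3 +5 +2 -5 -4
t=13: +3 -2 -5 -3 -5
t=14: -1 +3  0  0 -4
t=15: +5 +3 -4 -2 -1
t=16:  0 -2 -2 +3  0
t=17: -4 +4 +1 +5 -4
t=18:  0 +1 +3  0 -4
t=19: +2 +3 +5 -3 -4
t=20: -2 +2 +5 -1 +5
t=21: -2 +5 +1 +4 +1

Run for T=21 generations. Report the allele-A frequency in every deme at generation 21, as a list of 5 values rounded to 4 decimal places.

t=0: k=[87 87 87 87 0]
t=1: x=[87.0000 87.0000 87.0000 84.9213 2.3443] k=[87 87 87 81 7]
t=2: x=[87.0000 87.0000 86.8522 79.6195 9.4808] k=[87 87 87 84 13]
t=3: x=[87.0000 87.0000 86.9261 82.5021 15.7431] k=[87 87 85 80 11]
t=4: x=[87.0000 86.9491 84.9549 78.7530 13.5841] k=[87 82 87 83 9]
t=5: x=[86.8684 82.1701 86.7783 81.4942 11.6022] k=[87 85 84 81 15]
t=6: x=[86.9474 84.9906 83.9935 79.7398 17.7108] k=[85 83 80 78 20]
t=7: x=[84.8448 82.9067 80.1199 77.0175 22.7179] k=[84 80 76 81 18]
t=8: x=[83.7430 79.8855 76.3648 79.6195 20.7672] k=[79 75 76 79 16]
t=9: x=[78.5153 74.9428 76.1917 77.7410 18.6791] k=[81 79 81 81 24]
t=10: x=[80.6548 78.9723 81.0333 79.8842 26.8317] k=[79 84 82 76 31]
t=11: x=[78.7498 83.7705 81.9710 75.4962 33.6995] k=[79 87 87 75 38]
t=12: x=[78.8280 86.7964 86.7044 74.8677 40.5863] k=[76 87 87 70 37]
t=13: x=[75.7833 86.7201 86.5813 70.2370 39.4779] k=[79 85 82 67 34]
t=14: x=[78.7759 84.7364 81.7736 67.2670 36.4440] k=[78 87 82 67 32]
t=15: x=[77.8119 86.6438 81.8230 67.2182 34.4632] k=[83 87 78 65 33]
t=16: x=[82.9044 86.6692 78.0206 65.2898 35.4036] k=[83 85 76 68 35]
t=17: x=[82.8520 84.6856 76.1670 68.0713 37.4571] k=[79 87 77 73 33]
t=18: x=[78.8280 86.5420 77.2793 72.6643 35.6068] k=[79 87 80 73 32]
t=19: x=[78.8280 86.6183 80.0952 72.7128 34.6158] k=[81 87 85 70 31]
t=20: x=[80.8638 86.7964 84.7085 70.0425 33.5467] k=[79 87 87 69 39]
t=21: x=[78.8280 86.7964 86.5566 69.3616 41.4162] k=[77 87 87 73 42]

[0.8851, 1.0000, 1.0000, 0.8391, 0.4828]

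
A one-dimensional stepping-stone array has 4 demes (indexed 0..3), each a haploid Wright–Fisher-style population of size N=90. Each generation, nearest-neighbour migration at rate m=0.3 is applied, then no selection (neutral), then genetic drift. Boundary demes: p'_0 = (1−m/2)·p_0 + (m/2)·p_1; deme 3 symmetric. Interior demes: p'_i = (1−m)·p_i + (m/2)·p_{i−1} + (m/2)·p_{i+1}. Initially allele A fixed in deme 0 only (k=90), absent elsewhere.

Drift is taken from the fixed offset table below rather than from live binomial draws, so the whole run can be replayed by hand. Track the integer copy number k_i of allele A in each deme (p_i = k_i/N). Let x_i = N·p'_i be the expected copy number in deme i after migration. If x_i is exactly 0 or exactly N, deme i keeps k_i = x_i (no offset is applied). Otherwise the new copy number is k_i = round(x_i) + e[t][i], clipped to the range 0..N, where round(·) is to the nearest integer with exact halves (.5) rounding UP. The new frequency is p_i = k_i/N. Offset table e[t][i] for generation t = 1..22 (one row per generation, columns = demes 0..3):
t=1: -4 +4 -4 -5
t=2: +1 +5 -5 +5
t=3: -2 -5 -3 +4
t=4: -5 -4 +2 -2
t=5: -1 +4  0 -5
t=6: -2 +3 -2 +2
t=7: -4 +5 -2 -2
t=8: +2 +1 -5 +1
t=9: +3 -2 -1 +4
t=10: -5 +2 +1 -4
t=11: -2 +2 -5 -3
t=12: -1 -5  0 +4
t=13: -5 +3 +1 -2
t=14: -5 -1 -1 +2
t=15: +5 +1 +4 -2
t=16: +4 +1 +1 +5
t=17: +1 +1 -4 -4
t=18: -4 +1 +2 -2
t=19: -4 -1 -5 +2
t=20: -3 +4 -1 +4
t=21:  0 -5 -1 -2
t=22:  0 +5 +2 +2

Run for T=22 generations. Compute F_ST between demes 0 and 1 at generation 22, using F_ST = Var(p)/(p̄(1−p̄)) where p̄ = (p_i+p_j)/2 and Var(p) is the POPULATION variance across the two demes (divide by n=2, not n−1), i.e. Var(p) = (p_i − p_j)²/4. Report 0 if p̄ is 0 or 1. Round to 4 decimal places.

t=0: k=[90 0 0 0]
t=1: x=[76.5000 13.5000 0.0000 0.0000] k=[73 18 0 0]
t=2: x=[64.7500 23.5500 2.7000 0.0000] k=[66 29 0 0]
t=3: x=[60.4500 30.2000 4.3500 0.0000] k=[58 25 1 0]
t=4: x=[53.0500 26.3500 4.4500 0.1500] k=[48 22 6 0]
t=5: x=[44.1000 23.5000 7.5000 0.9000] k=[43 28 8 0]
t=6: x=[40.7500 27.2500 9.8000 1.2000] k=[39 30 8 3]
t=7: x=[37.6500 28.0500 10.5500 3.7500] k=[34 33 9 2]
t=8: x=[33.8500 29.5500 11.5500 3.0500] k=[36 31 7 4]
t=9: x=[35.2500 28.1500 10.1500 4.4500] k=[38 26 9 8]
t=10: x=[36.2000 25.2500 11.4000 8.1500] k=[31 27 12 4]
t=11: x=[30.4000 25.3500 13.0500 5.2000] k=[28 27 8 2]
t=12: x=[27.8500 24.3000 9.9500 2.9000] k=[27 19 10 7]
t=13: x=[25.8000 18.8500 10.9000 7.4500] k=[21 22 12 5]
t=14: x=[21.1500 20.3500 12.4500 6.0500] k=[16 19 11 8]
t=15: x=[16.4500 17.3500 11.7500 8.4500] k=[21 18 16 6]
t=16: x=[20.5500 18.1500 14.8000 7.5000] k=[25 19 16 13]
t=17: x=[24.1000 19.4500 16.0000 13.4500] k=[25 20 12 9]
t=18: x=[24.2500 19.5500 12.7500 9.4500] k=[20 21 15 7]
t=19: x=[20.1500 19.9500 14.7000 8.2000] k=[16 19 10 10]
t=20: x=[16.4500 17.2000 11.3500 10.0000] k=[13 21 10 14]
t=21: x=[14.2000 18.1500 12.2500 13.4000] k=[14 13 11 11]
t=22: x=[13.8500 12.8500 11.3000 11.0000] k=[14 18 13 13]

0.0034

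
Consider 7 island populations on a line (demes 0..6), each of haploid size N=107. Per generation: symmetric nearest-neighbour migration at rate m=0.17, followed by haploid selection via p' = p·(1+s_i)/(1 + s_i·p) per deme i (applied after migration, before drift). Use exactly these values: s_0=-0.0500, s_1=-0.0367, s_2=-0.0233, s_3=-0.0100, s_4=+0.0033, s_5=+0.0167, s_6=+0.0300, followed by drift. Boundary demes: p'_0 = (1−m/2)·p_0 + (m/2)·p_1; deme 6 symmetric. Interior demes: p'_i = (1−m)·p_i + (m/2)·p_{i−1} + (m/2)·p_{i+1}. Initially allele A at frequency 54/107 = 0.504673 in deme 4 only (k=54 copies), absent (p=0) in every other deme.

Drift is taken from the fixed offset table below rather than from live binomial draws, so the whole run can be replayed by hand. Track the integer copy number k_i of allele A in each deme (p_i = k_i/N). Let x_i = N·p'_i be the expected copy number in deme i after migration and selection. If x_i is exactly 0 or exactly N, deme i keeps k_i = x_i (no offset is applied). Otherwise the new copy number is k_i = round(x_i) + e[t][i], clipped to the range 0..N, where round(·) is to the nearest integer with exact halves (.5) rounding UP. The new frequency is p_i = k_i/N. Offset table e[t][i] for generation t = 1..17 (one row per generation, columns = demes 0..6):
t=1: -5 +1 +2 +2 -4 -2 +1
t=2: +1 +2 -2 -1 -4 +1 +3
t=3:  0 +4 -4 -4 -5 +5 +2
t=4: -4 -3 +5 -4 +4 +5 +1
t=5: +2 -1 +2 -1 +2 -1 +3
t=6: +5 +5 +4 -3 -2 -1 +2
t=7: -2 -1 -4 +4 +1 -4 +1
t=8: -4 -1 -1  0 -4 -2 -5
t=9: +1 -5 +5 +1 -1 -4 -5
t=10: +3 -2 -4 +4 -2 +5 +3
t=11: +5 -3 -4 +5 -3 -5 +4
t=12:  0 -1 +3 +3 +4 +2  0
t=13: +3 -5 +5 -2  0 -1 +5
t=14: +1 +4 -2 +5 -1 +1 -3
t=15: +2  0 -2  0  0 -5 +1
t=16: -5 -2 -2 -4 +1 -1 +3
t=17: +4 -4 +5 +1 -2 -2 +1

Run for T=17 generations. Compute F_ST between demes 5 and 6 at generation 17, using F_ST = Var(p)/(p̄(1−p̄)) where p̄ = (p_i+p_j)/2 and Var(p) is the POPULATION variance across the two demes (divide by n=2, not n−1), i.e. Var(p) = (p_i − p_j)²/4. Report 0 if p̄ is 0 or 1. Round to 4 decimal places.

t=0: k=[0 0 0 0 54 0 0]
t=1: x=[0.0000 0.0000 0.0000 4.5461 44.9058 4.6633 0.0000] k=[0 0 0 7 41 3 0]
t=2: x=[0.0000 0.0000 0.5812 9.2101 34.9575 6.0691 0.2626] k=[0 0 0 8 31 7 3]
t=3: x=[0.0000 0.0000 0.6643 9.1902 27.0716 8.8333 3.4370] k=[0 0 0 5 22 14 5]
t=4: x=[0.0000 0.0000 0.4151 5.9632 19.9284 14.1167 5.9284] k=[0 0 5 2 24 19 7]
t=5: x=[0.0000 0.4095 4.2233 4.0853 21.7621 18.6588 8.2421] k=[0 0 6 3 24 18 11]
t=6: x=[0.0000 0.4914 5.1189 4.9920 21.7621 18.1634 11.9042] k=[0 5 9 2 20 17 14]
t=7: x=[0.4038 4.7426 7.8909 4.0853 18.2648 17.2382 14.6242] k=[0 4 4 8 19 13 16]
t=8: x=[0.3231 3.5301 4.2429 8.5159 17.6034 13.9649 16.1461] k=[0 3 3 9 14 12 11]
t=9: x=[0.2423 2.6468 3.4308 8.8332 13.4437 12.2637 11.3822] k=[1 0 8 10 12 8 6]
t=10: x=[0.8696 0.7371 7.3274 9.9093 11.5238 8.2959 6.3441] k=[4 0 3 14 10 13 9]
t=11: x=[3.4830 0.5733 3.5971 12.6127 10.6265 12.5878 9.5951] k=[8 0 0 18 8 8 14]
t=12: x=[6.9779 0.6552 1.4948 15.4864 8.8768 8.6406 13.8423] k=[7 0 4 18 13 11 14]
t=13: x=[6.1030 0.9010 4.7420 16.2460 13.2933 11.5951 14.1030] k=[9 0 10 14 13 11 19]
t=14: x=[7.8535 1.5566 9.2881 13.4563 12.9525 12.0257 18.7732] k=[9 6 7 18 12 13 16]
t=15: x=[8.3418 6.1206 7.6802 16.4148 12.6317 13.3625 16.1461] k=[10 6 6 16 13 8 17]
t=16: x=[9.2186 6.1206 6.7004 14.7666 12.8672 9.3301 16.6463] k=[4 4 5 11 14 8 20]
t=17: x=[3.8071 3.9406 5.3049 10.6482 13.2733 9.6748 19.4459] k=[8 0 10 12 11 8 20]

0.0276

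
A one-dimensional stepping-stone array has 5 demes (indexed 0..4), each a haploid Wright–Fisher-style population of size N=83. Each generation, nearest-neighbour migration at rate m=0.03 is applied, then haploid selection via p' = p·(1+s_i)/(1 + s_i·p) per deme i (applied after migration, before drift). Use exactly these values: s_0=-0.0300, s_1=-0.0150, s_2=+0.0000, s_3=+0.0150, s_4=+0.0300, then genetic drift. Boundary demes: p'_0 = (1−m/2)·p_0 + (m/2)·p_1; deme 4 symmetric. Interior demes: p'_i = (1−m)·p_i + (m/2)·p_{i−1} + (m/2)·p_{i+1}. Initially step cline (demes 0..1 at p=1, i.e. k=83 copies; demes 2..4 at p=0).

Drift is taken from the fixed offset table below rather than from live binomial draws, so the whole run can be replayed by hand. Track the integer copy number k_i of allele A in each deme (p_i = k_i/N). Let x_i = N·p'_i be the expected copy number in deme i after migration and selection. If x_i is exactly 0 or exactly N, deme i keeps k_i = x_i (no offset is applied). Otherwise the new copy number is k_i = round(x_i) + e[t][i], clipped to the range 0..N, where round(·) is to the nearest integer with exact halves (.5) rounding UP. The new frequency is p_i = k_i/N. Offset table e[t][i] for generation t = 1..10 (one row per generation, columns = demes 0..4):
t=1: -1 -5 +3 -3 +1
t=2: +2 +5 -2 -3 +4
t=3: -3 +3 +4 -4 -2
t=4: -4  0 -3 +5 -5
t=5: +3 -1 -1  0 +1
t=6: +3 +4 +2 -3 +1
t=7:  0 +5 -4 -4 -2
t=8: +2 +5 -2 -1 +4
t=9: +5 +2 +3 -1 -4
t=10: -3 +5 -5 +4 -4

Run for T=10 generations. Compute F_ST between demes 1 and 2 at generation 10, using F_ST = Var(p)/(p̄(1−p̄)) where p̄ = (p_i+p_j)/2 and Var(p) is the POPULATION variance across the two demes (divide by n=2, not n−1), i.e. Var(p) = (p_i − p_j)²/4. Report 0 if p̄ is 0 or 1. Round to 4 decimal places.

t=0: k=[83 83 0 0 0]
t=1: x=[83.0000 81.7363 1.2450 0.0000 0.0000] k=[83 77 4 0 0]
t=2: x=[82.9072 75.8975 5.0350 0.0609 0.0000] k=[83 81 3 0 0]
t=3: x=[82.9691 79.8140 4.1250 0.0457 0.0000] k=[80 83 8 0 0]
t=4: x=[79.9570 81.8124 9.0050 0.1218 0.0000] k=[76 82 6 5 0]
t=5: x=[75.8946 80.7370 7.1250 5.0096 0.0772] k=[79 80 6 5 1]
t=6: x=[78.8978 78.8153 7.0950 5.0248 1.0914] k=[82 83 9 2 2]
t=7: x=[81.9849 81.8581 10.0050 2.1358 2.0585] k=[82 83 6 0 0]
t=8: x=[81.9849 81.8124 7.0650 0.0913 0.0000] k=[83 83 5 0 0]
t=9: x=[83.0000 81.8124 6.0950 0.0761 0.0000] k=[83 83 9 0 0]
t=10: x=[83.0000 81.8733 9.9750 0.1370 0.0000] k=[83 83 5 4 0]

0.8864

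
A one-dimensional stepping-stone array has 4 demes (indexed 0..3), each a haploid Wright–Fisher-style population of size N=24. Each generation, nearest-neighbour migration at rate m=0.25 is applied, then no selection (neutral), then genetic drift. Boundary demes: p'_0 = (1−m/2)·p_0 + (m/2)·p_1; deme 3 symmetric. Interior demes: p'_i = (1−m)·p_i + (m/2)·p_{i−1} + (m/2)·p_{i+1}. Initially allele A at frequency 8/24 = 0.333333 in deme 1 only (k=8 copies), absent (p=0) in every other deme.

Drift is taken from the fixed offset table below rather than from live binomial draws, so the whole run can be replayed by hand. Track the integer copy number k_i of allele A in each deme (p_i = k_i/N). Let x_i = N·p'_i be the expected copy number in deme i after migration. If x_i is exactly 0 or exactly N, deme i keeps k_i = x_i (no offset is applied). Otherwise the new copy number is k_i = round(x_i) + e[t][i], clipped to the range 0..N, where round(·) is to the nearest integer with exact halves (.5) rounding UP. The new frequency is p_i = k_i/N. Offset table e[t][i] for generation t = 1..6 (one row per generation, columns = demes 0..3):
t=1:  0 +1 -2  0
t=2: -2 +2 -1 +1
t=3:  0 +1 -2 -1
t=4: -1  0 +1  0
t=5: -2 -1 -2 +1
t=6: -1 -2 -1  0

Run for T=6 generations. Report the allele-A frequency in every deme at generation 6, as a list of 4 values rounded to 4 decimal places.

[0.0000, 0.0000, 0.0000, 0.0417]

t=0: k=[0 8 0 0]
t=1: x=[1.0000 6.0000 1.0000 0.0000] k=[1 7 0 0]
t=2: x=[1.7500 5.3750 0.8750 0.0000] k=[0 7 0 0]
t=3: x=[0.8750 5.2500 0.8750 0.0000] k=[1 6 0 0]
t=4: x=[1.6250 4.6250 0.7500 0.0000] k=[1 5 2 0]
t=5: x=[1.5000 4.1250 2.1250 0.2500] k=[0 3 0 1]
t=6: x=[0.3750 2.2500 0.5000 0.8750] k=[0 0 0 1]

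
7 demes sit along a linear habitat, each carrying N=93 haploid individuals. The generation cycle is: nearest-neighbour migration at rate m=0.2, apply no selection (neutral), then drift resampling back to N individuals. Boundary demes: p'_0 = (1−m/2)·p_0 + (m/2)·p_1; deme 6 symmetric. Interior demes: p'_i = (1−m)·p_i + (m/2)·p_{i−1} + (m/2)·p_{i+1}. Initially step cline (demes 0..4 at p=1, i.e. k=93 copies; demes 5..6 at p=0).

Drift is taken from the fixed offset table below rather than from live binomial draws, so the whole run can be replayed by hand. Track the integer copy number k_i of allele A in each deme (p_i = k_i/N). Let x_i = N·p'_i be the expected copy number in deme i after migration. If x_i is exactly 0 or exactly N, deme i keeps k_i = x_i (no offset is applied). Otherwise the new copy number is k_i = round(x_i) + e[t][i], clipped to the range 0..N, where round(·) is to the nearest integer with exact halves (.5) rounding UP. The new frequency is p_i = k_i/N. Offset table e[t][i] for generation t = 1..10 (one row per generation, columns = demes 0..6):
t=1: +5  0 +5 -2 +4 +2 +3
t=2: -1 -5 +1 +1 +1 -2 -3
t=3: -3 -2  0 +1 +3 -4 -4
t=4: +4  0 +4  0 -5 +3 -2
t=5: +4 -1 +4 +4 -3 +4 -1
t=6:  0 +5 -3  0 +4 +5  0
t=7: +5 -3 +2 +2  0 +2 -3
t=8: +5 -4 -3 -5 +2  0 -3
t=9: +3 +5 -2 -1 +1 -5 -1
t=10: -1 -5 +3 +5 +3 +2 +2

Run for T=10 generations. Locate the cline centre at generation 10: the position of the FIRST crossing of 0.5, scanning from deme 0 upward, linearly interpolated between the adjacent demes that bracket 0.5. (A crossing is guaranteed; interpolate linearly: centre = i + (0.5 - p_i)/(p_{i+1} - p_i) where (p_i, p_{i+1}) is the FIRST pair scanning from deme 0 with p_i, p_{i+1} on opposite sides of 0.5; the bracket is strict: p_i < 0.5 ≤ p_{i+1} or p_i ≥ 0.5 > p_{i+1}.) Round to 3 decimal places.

t=0: k=[93 93 93 93 93 0 0]
t=1: x=[93.0000 93.0000 93.0000 93.0000 83.7000 9.3000 0.0000] k=[93 93 93 93 88 11 0]
t=2: x=[93.0000 93.0000 93.0000 92.5000 80.8000 17.6000 1.1000] k=[93 93 93 93 82 16 0]
t=3: x=[93.0000 93.0000 93.0000 91.9000 76.5000 21.0000 1.6000] k=[93 93 93 93 80 17 0]
t=4: x=[93.0000 93.0000 93.0000 91.7000 75.0000 21.6000 1.7000] k=[93 93 93 92 70 25 0]
t=5: x=[93.0000 93.0000 92.9000 89.9000 67.7000 27.0000 2.5000] k=[93 93 93 93 65 31 2]
t=6: x=[93.0000 93.0000 93.0000 90.2000 64.4000 31.5000 4.9000] k=[93 93 93 90 68 37 5]
t=7: x=[93.0000 93.0000 92.7000 88.1000 67.1000 36.9000 8.2000] k=[93 93 93 90 67 39 5]
t=8: x=[93.0000 93.0000 92.7000 88.0000 66.5000 38.4000 8.4000] k=[93 93 90 83 69 38 5]
t=9: x=[93.0000 92.7000 89.6000 82.3000 67.3000 37.8000 8.3000] k=[93 93 88 81 68 33 7]
t=10: x=[93.0000 92.5000 87.8000 80.4000 65.8000 33.9000 9.6000] k=[93 88 91 85 69 36 12]

4.682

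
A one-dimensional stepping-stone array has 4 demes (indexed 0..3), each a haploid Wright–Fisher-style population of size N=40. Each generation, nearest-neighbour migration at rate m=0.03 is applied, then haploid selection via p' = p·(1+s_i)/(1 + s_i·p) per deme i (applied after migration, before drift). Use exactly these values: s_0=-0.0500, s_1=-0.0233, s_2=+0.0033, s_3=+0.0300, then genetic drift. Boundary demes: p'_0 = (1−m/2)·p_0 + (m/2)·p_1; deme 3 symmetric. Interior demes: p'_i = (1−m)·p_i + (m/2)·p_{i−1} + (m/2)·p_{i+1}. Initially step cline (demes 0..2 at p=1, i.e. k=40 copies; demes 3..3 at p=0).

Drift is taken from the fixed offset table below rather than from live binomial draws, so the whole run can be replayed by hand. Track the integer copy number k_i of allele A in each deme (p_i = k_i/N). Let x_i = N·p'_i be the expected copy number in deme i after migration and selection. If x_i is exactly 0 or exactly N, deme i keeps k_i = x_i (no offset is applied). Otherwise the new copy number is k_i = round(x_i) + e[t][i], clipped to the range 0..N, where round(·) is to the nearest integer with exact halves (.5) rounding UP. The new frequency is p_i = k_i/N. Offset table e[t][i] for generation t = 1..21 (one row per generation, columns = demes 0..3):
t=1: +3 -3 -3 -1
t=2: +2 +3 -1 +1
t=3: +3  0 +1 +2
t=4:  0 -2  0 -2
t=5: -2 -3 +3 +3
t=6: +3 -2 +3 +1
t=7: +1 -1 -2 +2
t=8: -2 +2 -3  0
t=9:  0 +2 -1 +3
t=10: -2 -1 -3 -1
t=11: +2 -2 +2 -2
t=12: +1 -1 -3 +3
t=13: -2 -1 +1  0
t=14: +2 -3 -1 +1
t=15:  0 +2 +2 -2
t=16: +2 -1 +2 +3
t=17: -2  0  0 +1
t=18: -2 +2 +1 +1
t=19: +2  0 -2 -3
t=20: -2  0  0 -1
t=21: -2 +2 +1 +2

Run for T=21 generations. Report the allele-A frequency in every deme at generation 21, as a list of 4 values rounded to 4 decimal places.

t=0: k=[40 40 40 0]
t=1: x=[40.0000 40.0000 39.4019 0.6177] k=[40 40 36 0]
t=2: x=[40.0000 39.9386 35.5331 0.5560] k=[40 40 35 2]
t=3: x=[40.0000 39.9232 34.5954 2.5651] k=[40 40 36 5]
t=4: x=[40.0000 39.9386 35.6079 5.6060] k=[40 38 36 4]
t=5: x=[39.9684 37.9547 35.5630 4.5989] k=[38 35 39 8]
t=6: x=[37.8531 35.0028 38.4798 8.6639] k=[40 33 40 10]
t=7: x=[39.8895 33.0761 39.4468 10.6798] k=[40 32 37 13]
t=8: x=[39.8737 32.0458 36.5753 13.6243] k=[38 34 34 14]
t=9: x=[37.8374 33.9398 33.7175 14.5727] k=[38 36 33 18]
t=10: x=[37.8689 35.8990 32.8394 18.5186] k=[36 35 30 18]
t=11: x=[35.7959 34.8349 29.9199 18.4735] k=[38 33 32 16]
t=12: x=[37.8217 32.9237 31.7965 16.5259] k=[39 32 29 20]
t=13: x=[38.8385 31.9089 28.9364 20.4305] k=[37 31 30 20]
t=14: x=[36.7605 30.9105 29.8899 20.4455] k=[39 28 29 21]
t=15: x=[38.7756 27.9827 28.8915 21.4144] k=[39 30 31 19]
t=16: x=[38.8070 29.9739 30.8283 19.4752] k=[40 29 33 22]
t=17: x=[39.8264 29.0384 32.7945 22.4566] k=[38 29 33 23]
t=18: x=[37.7589 29.0081 32.8095 23.4376] k=[36 31 34 24]
t=19: x=[35.7334 30.9561 33.8222 24.4320] k=[38 31 32 21]
t=20: x=[37.7903 30.9561 31.8414 21.4593] k=[36 31 32 20]
t=21: x=[35.7334 30.9257 31.8264 20.4755] k=[34 33 33 22]

[0.8500, 0.8250, 0.8250, 0.5500]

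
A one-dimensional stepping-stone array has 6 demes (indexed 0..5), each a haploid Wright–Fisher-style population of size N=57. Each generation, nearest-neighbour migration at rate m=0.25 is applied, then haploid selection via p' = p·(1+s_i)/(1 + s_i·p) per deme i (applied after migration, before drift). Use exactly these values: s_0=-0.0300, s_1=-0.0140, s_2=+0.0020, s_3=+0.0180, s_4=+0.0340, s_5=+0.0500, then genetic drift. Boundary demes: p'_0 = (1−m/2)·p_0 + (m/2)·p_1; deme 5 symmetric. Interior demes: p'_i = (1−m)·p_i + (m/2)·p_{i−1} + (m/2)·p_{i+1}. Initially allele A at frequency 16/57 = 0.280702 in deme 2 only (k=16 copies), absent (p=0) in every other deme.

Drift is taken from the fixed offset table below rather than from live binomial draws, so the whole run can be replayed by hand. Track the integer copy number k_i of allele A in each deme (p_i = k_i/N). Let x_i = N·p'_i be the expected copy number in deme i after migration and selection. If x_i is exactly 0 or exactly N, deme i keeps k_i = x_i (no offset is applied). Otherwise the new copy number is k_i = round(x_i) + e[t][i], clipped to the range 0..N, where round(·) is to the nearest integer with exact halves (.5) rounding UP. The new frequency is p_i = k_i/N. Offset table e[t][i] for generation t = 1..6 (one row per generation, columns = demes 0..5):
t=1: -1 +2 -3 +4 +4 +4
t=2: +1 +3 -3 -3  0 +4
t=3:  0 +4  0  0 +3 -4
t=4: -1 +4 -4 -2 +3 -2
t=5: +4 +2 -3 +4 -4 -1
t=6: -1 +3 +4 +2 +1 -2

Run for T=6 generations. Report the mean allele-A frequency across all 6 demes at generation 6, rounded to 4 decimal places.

t=0: k=[0 0 16 0 0 0]
t=1: x=[0.0000 1.9730 12.0189 2.0347 0.0000 0.0000] k=[0 4 9 6 0 0]
t=2: x=[0.4851 4.0714 8.0138 5.7161 0.7752 0.0000] k=[1 7 5 3 1 0]
t=3: x=[1.6991 5.9247 5.0091 3.0511 1.1625 0.1312] k=[2 10 5 3 4 0]
t=4: x=[2.9146 8.2748 5.3847 3.4321 3.4827 0.5248] k=[2 12 1 1 6 0]
t=5: x=[3.1579 9.2651 2.3796 1.6534 4.7691 0.7870] k=[7 11 0 6 1 0]
t=6: x=[7.3038 9.0175 2.1291 4.7014 1.5496 0.1312] k=[6 12 6 7 3 0]

0.0994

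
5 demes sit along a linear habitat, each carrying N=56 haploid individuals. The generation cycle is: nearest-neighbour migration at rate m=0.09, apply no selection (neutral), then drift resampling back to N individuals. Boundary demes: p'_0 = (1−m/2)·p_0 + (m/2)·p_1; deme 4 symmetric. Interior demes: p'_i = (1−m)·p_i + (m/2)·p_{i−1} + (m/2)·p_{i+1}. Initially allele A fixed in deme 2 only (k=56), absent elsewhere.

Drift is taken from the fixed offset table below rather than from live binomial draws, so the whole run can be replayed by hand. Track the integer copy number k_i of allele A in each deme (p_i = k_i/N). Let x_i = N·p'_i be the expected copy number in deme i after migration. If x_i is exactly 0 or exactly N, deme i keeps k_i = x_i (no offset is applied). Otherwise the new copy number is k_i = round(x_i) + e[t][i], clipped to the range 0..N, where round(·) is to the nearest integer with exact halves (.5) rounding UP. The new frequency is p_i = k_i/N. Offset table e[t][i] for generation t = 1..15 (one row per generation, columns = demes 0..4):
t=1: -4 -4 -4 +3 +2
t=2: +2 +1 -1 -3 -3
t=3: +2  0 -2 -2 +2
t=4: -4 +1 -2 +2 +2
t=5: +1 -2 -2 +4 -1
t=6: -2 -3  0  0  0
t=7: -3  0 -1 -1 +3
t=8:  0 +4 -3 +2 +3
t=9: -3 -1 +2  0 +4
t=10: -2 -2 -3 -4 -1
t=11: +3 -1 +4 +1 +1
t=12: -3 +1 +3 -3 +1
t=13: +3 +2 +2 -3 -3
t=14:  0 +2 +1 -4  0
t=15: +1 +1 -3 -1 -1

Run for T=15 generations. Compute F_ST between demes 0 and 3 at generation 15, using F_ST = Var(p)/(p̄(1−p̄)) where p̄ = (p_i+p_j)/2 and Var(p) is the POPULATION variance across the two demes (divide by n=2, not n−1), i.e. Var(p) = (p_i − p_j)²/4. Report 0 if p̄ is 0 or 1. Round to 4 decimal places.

0.0014

t=0: k=[0 0 56 0 0]
t=1: x=[0.0000 2.5200 50.9600 2.5200 0.0000] k=[0 0 47 6 0]
t=2: x=[0.0000 2.1150 43.0400 7.5750 0.2700] k=[0 3 42 5 0]
t=3: x=[0.1350 4.6200 38.5800 6.4400 0.2250] k=[2 5 37 4 2]
t=4: x=[2.1350 6.3050 34.0750 5.3950 2.0900] k=[0 7 32 7 4]
t=5: x=[0.3150 7.8100 29.7500 7.9900 4.1350] k=[1 6 28 12 3]
t=6: x=[1.2250 6.7650 26.2900 12.3150 3.4050] k=[0 4 26 12 3]
t=7: x=[0.1800 4.8100 24.3800 12.2250 3.4050] k=[0 5 23 11 6]
t=8: x=[0.2250 5.5850 21.6500 11.3150 6.2250] k=[0 10 19 13 9]
t=9: x=[0.4500 9.9550 18.3250 13.0900 9.1800] k=[0 9 20 13 13]
t=10: x=[0.4050 9.0900 19.1900 13.3150 13.0000] k=[0 7 16 9 12]
t=11: x=[0.3150 7.0900 15.2800 9.4500 11.8650] k=[3 6 19 10 13]
t=12: x=[3.1350 6.4500 18.0100 10.5400 12.8650] k=[0 7 21 8 14]
t=13: x=[0.3150 7.3150 19.7850 8.8550 13.7300] k=[3 9 22 6 11]
t=14: x=[3.2700 9.3150 20.6950 6.9450 10.7750] k=[3 11 22 3 11]
t=15: x=[3.3600 11.1350 20.6500 4.2150 10.6400] k=[4 12 18 3 10]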